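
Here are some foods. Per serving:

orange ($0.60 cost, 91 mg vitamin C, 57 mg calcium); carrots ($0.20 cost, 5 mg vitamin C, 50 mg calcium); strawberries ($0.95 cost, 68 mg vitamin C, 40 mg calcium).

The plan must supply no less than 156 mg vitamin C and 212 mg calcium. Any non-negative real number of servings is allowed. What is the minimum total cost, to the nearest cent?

$1.44

Minimising a linear cost over {vitamin C ≥ 156, calcium ≥ 212, servings ≥ 0} — the optimum is at a vertex, using one or two foods.
orange only: max(156/91, 212/57) = 3.719 servings → $2.23.
carrots only: max(156/5, 212/50) = 31.2 servings → $6.24.
strawberries only: max(156/68, 212/40) = 5.3 servings → $5.04.
orange + carrots with both tight: 1.58 servings and 2.438 servings → $1.44.
orange + strawberries with both targets exact would need a negative amount; discard.
carrots + strawberries with both tight: 2.555 servings and 2.106 servings → $2.51.
So the least-cost plan costs $1.44.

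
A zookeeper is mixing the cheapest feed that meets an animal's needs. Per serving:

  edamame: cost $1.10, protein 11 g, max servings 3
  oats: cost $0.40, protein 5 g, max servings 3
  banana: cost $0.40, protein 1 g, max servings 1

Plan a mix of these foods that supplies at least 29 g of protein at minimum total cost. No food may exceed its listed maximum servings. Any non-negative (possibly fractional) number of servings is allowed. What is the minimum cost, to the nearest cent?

$2.60

Cost per g of protein: oats $0.0800, edamame $0.1000, banana $0.4000.
Take 3 servings of oats: +15.0 g protein for $1.20 (total $1.20, still need 14.0 g).
Take 1.273 servings of edamame: +14.0 g protein for $1.40 (total $2.60, still need 0.0 g).
Filling from the cheapest source first is optimal under one linear minimum: $2.60.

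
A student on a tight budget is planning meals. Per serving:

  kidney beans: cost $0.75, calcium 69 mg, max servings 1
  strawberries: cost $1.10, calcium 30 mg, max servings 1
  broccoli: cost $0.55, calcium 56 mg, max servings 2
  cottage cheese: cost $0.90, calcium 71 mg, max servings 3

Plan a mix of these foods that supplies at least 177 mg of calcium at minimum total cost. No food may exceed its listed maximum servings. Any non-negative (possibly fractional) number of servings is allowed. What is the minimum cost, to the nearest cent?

$1.81

Cost per mg of calcium: broccoli $0.0098, kidney beans $0.0109, cottage cheese $0.0127, strawberries $0.0367.
Take 2 servings of broccoli: +112.0 mg calcium for $1.10 (total $1.10, still need 65.0 mg).
Take 0.942 servings of kidney beans: +65.0 mg calcium for $0.71 (total $1.81, still need 0.0 mg).
Greedy by cheapest-per-mg is optimal for a single linear constraint, so the minimum cost is $1.81.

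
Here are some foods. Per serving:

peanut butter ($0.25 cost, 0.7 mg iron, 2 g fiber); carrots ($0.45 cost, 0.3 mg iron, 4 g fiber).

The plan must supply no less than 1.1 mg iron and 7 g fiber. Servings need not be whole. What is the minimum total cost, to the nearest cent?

Two binding constraints pin down two serving amounts, so the optimal mix uses at most two foods. The candidates are each food alone (scaled to the tighter of iron/fiber) and each pair with both constraints tight.
peanut butter only: max(1.1/0.7, 7/2) = 3.5 servings → $0.88.
carrots only: max(1.1/0.3, 7/4) = 3.667 servings → $1.65.
peanut butter + carrots with both tight: 1.045 servings and 1.227 servings → $0.81.
Cheapest feasible corner: $0.81.

$0.81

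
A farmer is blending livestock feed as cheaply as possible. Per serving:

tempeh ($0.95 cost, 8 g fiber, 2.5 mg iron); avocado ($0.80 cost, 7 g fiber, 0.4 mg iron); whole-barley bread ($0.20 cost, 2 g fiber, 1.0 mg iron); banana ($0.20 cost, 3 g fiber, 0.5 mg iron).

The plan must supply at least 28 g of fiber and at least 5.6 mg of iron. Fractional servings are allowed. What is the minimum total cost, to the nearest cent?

$1.96

This is a tiny linear program; its minimum lies at a vertex of the feasible set. List the vertices and price them.
tempeh only: max(28/8, 5.6/2.5) = 3.5 servings → $3.33.
avocado only: max(28/7, 5.6/0.4) = 14 servings → $11.20.
whole-barley bread only: max(28/2, 5.6/1.0) = 14 servings → $2.80.
banana only: max(28/3, 5.6/0.5) = 11.2 servings → $2.24.
tempeh + avocado with both tight: 1.958 servings and 1.762 servings → $3.27.
tempeh + whole-barley bread: the both-tight solution has a negative serving — not a feasible corner.
tempeh + banana with both tight: 0.8 servings and 7.2 servings → $2.20.
avocado + whole-barley bread with both tight: 2.71 servings and 4.516 servings → $3.07.
avocado + banana: intersection lies outside the first quadrant.
whole-barley bread + banana with both tight: 1.4 servings and 8.4 servings → $1.96.
Cheapest feasible corner: $1.96.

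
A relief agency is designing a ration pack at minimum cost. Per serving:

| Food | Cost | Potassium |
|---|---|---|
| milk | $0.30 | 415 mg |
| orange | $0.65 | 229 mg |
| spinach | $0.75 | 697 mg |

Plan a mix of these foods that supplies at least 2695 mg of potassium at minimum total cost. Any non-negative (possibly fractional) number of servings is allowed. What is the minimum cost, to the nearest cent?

$1.95

Cost per mg of potassium: milk $0.0007, spinach $0.0011, orange $0.0028.
With no serving limits, use only milk: 2695 mg / 415 mg = 6.494 servings × $0.30 = $1.95.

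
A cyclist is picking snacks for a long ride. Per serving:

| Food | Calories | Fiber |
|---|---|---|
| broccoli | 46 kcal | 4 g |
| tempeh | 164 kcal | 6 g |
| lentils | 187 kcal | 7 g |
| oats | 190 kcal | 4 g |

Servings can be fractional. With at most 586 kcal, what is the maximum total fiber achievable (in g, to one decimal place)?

Fiber per kcal: broccoli 0.08696, lentils 0.03743, tempeh 0.03659, oats 0.02105.
With no serving limits, spend the whole calories allowance on broccoli: 586 kcal / 46 kcal × 4 g = 51.0 g.

51.0 g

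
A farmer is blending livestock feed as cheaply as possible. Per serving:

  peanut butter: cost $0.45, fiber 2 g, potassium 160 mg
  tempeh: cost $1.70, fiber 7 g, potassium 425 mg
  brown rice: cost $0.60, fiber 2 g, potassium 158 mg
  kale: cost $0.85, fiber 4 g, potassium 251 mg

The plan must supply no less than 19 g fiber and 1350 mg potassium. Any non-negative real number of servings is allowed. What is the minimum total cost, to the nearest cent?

$4.15

Check every corner: each single food scaled to meet both minima, and each pair solved so both constraints bind.
peanut butter only: max(19/2, 1350/160) = 9.5 servings → $4.28.
tempeh only: max(19/7, 1350/425) = 3.176 servings → $5.40.
brown rice only: max(19/2, 1350/158) = 9.5 servings → $5.70.
kale only: max(19/4, 1350/251) = 5.378 servings → $4.57.
peanut butter + tempeh with both tight: 5.093 servings and 1.259 servings → $4.43.
peanut butter + brown rice with both targets exact would need a negative amount; discard.
peanut butter + kale with both tight: 4.572 servings and 2.464 servings → $4.15.
tempeh + brown rice with both tight: 1.18 servings and 5.371 servings → $5.23.
tempeh + kale: the both-tight solution has a negative serving — not a feasible corner.
brown rice + kale with both tight: 4.854 servings and 2.323 servings → $4.89.
So the least-cost plan costs $4.15.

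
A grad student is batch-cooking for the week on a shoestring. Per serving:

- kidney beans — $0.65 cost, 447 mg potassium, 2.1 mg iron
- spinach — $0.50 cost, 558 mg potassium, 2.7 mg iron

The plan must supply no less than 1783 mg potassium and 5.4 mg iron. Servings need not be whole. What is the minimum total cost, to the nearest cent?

kidney beans only: max(1783/447, 5.4/2.1) = 3.989 servings → $2.59.
spinach only: max(1783/558, 5.4/2.7) = 3.195 servings → $1.60.
kidney beans + spinach with both targets exact would need a negative amount; discard.
The minimum over all feasible corners is $1.60.

$1.60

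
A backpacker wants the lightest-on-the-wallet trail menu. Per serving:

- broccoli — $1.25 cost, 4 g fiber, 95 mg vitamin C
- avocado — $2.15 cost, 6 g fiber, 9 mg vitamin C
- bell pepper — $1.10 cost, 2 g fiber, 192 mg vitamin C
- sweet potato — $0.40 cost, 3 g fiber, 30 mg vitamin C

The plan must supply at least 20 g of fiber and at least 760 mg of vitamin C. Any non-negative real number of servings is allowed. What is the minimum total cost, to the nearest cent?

Compare the cost at each extreme point of the feasible region.
broccoli only: max(20/4, 760/95) = 8 servings → $10.00.
avocado only: max(20/6, 760/9) = 84.44 servings → $181.56.
bell pepper only: max(20/2, 760/192) = 10 servings → $11.00.
sweet potato only: max(20/3, 760/30) = 25.33 servings → $10.13.
broccoli + avocado with both targets exact would need a negative amount; discard.
broccoli + bell pepper with both tight: 4.014 servings and 1.972 servings → $7.19.
broccoli + sweet potato: intersection lies outside the first quadrant.
avocado + bell pepper with both tight: 2.046 servings and 3.862 servings → $8.65.
avocado + sweet potato: intersection lies outside the first quadrant.
bell pepper + sweet potato with both tight: 3.256 servings and 4.496 servings → $5.38.
So the least-cost plan costs $5.38.

$5.38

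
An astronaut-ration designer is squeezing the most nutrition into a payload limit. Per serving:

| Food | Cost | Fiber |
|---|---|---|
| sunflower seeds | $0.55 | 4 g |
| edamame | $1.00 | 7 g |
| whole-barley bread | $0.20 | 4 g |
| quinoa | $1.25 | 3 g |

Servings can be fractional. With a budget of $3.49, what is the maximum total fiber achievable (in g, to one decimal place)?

69.8 g

Fiber per dollar: whole-barley bread 20, sunflower seeds 7.273, edamame 7, quinoa 2.4.
With no serving limits, spend the whole cost allowance on whole-barley bread: $3.49 / $0.20 × 4 g = 69.8 g.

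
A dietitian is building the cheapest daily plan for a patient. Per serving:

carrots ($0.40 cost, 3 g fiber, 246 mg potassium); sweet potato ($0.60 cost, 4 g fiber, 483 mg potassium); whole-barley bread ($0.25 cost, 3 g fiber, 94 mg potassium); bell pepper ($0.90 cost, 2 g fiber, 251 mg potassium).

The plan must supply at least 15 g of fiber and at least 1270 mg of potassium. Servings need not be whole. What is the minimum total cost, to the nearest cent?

$1.85

A basic optimal solution has at most two foods positive. Try each food alone and each pair with both targets met exactly.
carrots only: max(15/3, 1270/246) = 5.163 servings → $2.07.
sweet potato only: max(15/4, 1270/483) = 3.75 servings → $2.25.
whole-barley bread only: max(15/3, 1270/94) = 13.51 servings → $3.38.
bell pepper only: max(15/2, 1270/251) = 7.5 servings → $6.75.
carrots + sweet potato with both tight: 4.656 servings and 0.2581 servings → $2.02.
carrots + whole-barley bread: intersection lies outside the first quadrant.
carrots + bell pepper with both tight: 4.693 servings and 0.4598 servings → $2.29.
sweet potato + whole-barley bread with both tight: 2.237 servings and 2.018 servings → $1.85.
sweet potato + bell pepper: intersection lies outside the first quadrant.
whole-barley bread + bell pepper with both tight: 2.168 servings and 4.248 servings → $4.37.
The minimum over all feasible corners is $1.85.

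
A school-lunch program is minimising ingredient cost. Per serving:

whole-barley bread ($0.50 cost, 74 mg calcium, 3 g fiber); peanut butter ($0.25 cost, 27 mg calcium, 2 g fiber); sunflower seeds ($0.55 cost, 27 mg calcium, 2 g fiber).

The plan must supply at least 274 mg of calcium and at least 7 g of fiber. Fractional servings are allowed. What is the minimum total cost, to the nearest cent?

$1.85

For a min-cost LP with two ≥-constraints, a basic feasible solution has at most two positive variables.
whole-barley bread only: max(274/74, 7/3) = 3.703 servings → $1.85.
peanut butter only: max(274/27, 7/2) = 10.15 servings → $2.54.
sunflower seeds only: max(274/27, 7/2) = 10.15 servings → $5.58.
whole-barley bread + peanut butter: the both-tight solution has a negative serving — not a feasible corner.
whole-barley bread + sunflower seeds: intersection lies outside the first quadrant.
peanut butter + sunflower seeds (both tight): parallel constraints — no distinct corner.
So the least-cost plan costs $1.85.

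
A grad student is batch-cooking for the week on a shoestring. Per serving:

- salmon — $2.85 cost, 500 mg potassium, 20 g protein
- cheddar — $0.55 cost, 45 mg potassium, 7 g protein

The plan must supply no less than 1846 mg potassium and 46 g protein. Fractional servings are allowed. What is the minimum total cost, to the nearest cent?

$10.52

salmon only: max(1846/500, 46/20) = 3.692 servings → $10.52.
cheddar only: max(1846/45, 46/7) = 41.02 servings → $22.56.
salmon + cheddar with both targets exact would need a negative amount; discard.
So the least-cost plan costs $10.52.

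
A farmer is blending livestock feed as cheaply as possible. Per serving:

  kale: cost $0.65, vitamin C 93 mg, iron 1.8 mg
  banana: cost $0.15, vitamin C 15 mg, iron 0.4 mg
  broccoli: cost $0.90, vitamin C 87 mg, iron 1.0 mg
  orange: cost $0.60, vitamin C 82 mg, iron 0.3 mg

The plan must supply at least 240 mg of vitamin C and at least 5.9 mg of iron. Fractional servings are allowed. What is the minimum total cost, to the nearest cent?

$2.13

An LP optimum is at a vertex; with two nutrient constraints at most two foods are used. Check each candidate.
kale only: max(240/93, 5.9/1.8) = 3.278 servings → $2.13.
banana only: max(240/15, 5.9/0.4) = 16 servings → $2.40.
broccoli only: max(240/87, 5.9/1.0) = 5.9 servings → $5.31.
orange only: max(240/82, 5.9/0.3) = 19.67 servings → $11.80.
kale + banana with both tight: 0.7353 servings and 11.44 servings → $2.19.
kale + broccoli: the both-tight solution has a negative serving — not a feasible corner.
kale + orange: the both-tight solution has a negative serving — not a feasible corner.
banana + broccoli with both tight: 13.8 servings and 0.3788 servings → $2.41.
banana + orange with both tight: 14.55 servings and 0.265 servings → $2.34.
broccoli + orange with both targets exact would need a negative amount; discard.
Cheapest feasible corner: $2.13.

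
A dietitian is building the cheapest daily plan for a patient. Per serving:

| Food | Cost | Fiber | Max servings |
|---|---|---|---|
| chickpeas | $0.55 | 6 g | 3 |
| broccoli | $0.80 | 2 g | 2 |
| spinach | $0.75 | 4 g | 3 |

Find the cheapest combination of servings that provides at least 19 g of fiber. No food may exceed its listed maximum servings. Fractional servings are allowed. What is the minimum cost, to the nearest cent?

Cost per g of fiber: chickpeas $0.0917, spinach $0.1875, broccoli $0.4000.
Take 3 servings of chickpeas: +18.0 g fiber for $1.65 (total $1.65, still need 1.0 g).
Take 0.25 servings of spinach: +1.0 g fiber for $0.19 (total $1.84, still need 0.0 g).
Greedy by cheapest-per-g is optimal for a single linear constraint, so the minimum cost is $1.84.

$1.84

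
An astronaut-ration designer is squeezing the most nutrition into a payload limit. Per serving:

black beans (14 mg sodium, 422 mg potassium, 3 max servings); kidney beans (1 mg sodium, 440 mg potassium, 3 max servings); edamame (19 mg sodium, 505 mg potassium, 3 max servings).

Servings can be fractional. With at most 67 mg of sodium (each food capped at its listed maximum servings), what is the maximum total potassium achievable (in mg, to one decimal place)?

3170.7 mg

Potassium per mg sodium: kidney beans 440, black beans 30.14, edamame 26.58.
Take 3 servings of kidney beans: uses 3 mg sodium, +1320.0 mg potassium (running total 1320.0 mg).
Take 3 servings of black beans: uses 42 mg sodium, +1266.0 mg potassium (running total 2586.0 mg).
Take 1.158 servings of edamame: uses 22 mg sodium, +584.7 mg potassium (running total 3170.7 mg).
Filling greedily by potassium-per-mg sodium is optimal for one linear limit, giving 3170.7 mg.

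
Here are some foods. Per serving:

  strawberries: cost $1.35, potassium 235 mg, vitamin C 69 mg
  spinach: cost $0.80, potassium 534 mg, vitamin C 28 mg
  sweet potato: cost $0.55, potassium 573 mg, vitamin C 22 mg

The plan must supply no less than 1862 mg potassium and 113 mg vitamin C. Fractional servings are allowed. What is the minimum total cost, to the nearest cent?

This is a tiny linear program; its minimum lies at a vertex of the feasible set. List the vertices and price them.
strawberries only: max(1862/235, 113/69) = 7.923 servings → $10.70.
spinach only: max(1862/534, 113/28) = 4.036 servings → $3.23.
sweet potato only: max(1862/573, 113/22) = 5.136 servings → $2.83.
strawberries + spinach with both tight: 0.2711 servings and 3.368 servings → $3.06.
strawberries + sweet potato with both tight: 0.6921 servings and 2.966 servings → $2.57.
spinach + sweet potato: intersection lies outside the first quadrant.
Cheapest feasible corner: $2.57.

$2.57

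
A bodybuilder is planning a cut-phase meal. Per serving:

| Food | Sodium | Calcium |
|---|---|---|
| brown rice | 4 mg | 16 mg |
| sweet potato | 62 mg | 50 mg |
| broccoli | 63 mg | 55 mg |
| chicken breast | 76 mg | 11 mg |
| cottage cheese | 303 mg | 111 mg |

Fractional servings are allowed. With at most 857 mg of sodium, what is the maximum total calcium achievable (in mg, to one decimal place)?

3428.0 mg

Calcium per mg sodium: brown rice 4, broccoli 0.873, sweet potato 0.8065, cottage cheese 0.3663, chicken breast 0.1447.
With no serving limits, spend the whole sodium allowance on brown rice: 857 mg / 4 mg × 16 mg = 3428.0 mg.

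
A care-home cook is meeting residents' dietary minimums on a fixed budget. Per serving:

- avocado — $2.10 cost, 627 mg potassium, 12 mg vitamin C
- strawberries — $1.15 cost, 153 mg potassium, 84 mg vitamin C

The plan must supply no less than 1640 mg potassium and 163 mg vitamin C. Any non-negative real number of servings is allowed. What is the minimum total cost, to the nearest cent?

For a min-cost LP with two ≥-constraints, a basic feasible solution has at most two positive variables.
avocado only: max(1640/627, 163/12) = 13.58 servings → $28.52.
strawberries only: max(1640/153, 163/84) = 10.72 servings → $12.33.
avocado + strawberries with both tight: 2.219 servings and 1.623 servings → $6.53.
So the least-cost plan costs $6.53.

$6.53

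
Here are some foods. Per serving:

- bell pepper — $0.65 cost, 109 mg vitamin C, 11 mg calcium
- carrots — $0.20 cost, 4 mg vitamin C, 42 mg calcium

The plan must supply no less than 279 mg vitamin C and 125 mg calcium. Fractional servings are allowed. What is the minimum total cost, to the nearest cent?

$2.07

bell pepper only: max(279/109, 125/11) = 11.36 servings → $7.39.
carrots only: max(279/4, 125/42) = 69.75 servings → $13.95.
bell pepper + carrots with both tight: 2.474 servings and 2.328 servings → $2.07.
So the least-cost plan costs $2.07.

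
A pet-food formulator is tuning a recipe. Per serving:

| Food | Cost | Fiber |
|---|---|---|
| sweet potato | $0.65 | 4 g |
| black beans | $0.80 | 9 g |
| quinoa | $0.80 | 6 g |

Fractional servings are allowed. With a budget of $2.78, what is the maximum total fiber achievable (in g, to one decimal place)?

31.3 g

Fiber per dollar: black beans 11.25, quinoa 7.5, sweet potato 6.154.
With no serving limits, spend the whole cost allowance on black beans: $2.78 / $0.80 × 9 g = 31.3 g.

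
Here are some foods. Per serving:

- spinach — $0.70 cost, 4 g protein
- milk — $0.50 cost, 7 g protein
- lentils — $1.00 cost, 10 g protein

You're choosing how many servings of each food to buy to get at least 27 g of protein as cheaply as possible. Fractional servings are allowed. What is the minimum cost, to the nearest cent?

$1.93

Cost per g of protein: milk $0.0714, lentils $0.1000, spinach $0.1750.
With no serving limits, use only milk: 27 g / 7 g = 3.857 servings × $0.50 = $1.93.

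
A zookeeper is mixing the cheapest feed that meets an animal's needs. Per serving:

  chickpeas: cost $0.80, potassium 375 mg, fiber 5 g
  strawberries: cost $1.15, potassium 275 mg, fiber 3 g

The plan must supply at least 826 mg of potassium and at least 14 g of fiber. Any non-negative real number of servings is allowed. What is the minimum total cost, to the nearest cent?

$2.24

An LP optimum is at a vertex; with two nutrient constraints at most two foods are used. Check each candidate.
chickpeas only: max(826/375, 14/5) = 2.8 servings → $2.24.
strawberries only: max(826/275, 14/3) = 4.667 servings → $5.37.
chickpeas + strawberries with both targets exact would need a negative amount; discard.
So the least-cost plan costs $2.24.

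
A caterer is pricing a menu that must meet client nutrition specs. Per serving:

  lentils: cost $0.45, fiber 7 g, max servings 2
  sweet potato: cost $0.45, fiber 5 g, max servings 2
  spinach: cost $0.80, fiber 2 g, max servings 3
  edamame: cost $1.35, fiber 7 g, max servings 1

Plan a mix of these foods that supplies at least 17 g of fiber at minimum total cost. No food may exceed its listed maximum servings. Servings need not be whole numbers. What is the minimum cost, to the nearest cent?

Cost per g of fiber: lentils $0.0643, sweet potato $0.0900, edamame $0.1929, spinach $0.4000.
Take 2 servings of lentils: +14.0 g fiber for $0.90 (total $0.90, still need 3.0 g).
Take 0.6 servings of sweet potato: +3.0 g fiber for $0.27 (total $1.17, still need 0.0 g).
Greedy by cheapest-per-g is optimal for a single linear constraint, so the minimum cost is $1.17.

$1.17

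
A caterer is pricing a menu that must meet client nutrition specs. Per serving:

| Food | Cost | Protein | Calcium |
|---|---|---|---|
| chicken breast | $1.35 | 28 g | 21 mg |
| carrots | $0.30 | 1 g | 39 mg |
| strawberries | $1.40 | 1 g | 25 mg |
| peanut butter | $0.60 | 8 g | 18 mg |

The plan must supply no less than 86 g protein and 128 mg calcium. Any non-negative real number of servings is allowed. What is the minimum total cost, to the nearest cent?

$4.56

Minimising a linear cost over {protein ≥ 86, calcium ≥ 128, servings ≥ 0} — the optimum is at a vertex, using one or two foods.
chicken breast only: max(86/28, 128/21) = 6.095 servings → $8.23.
carrots only: max(86/1, 128/39) = 86 servings → $25.80.
strawberries only: max(86/1, 128/25) = 86 servings → $120.40.
peanut butter only: max(86/8, 128/18) = 10.75 servings → $6.45.
chicken breast + carrots with both tight: 3.012 servings and 1.66 servings → $4.56.
chicken breast + strawberries with both tight: 2.978 servings and 2.619 servings → $7.69.
chicken breast + peanut butter with both tight: 1.56 servings and 5.292 servings → $5.28.
carrots + strawberries with both targets exact would need a negative amount; discard.
carrots + peanut butter with both targets exact would need a negative amount; discard.
strawberries + peanut butter: the both-tight solution has a negative serving — not a feasible corner.
Cheapest feasible corner: $4.56.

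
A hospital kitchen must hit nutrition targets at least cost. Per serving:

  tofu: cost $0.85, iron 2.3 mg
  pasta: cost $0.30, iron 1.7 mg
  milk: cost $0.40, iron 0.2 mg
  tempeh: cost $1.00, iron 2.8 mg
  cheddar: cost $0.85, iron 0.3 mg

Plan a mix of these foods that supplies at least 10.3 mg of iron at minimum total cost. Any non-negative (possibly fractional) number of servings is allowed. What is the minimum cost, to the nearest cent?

Cost per mg of iron: pasta $0.1765, tempeh $0.3571, tofu $0.3696, milk $2.0000, cheddar $2.8333.
With no serving limits, use only pasta: 10.3 mg / 1.7 mg = 6.059 servings × $0.30 = $1.82.

$1.82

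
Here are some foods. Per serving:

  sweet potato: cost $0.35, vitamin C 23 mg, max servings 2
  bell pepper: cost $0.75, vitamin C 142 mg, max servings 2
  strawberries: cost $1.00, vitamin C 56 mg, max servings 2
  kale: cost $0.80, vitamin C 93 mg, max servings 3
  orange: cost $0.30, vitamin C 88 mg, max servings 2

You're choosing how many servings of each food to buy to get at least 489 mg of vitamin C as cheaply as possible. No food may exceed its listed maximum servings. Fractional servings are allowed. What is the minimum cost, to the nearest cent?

$2.35

Cost per mg of vitamin C: orange $0.0034, bell pepper $0.0053, kale $0.0086, sweet potato $0.0152, strawberries $0.0179.
Take 2 servings of orange: +176.0 mg vitamin C for $0.60 (total $0.60, still need 313.0 mg).
Take 2 servings of bell pepper: +284.0 mg vitamin C for $1.50 (total $2.10, still need 29.0 mg).
Take 0.3118 servings of kale: +29.0 mg vitamin C for $0.25 (total $2.35, still need 0.0 mg).
Greedy by cheapest-per-mg is optimal for a single linear constraint, so the minimum cost is $2.35.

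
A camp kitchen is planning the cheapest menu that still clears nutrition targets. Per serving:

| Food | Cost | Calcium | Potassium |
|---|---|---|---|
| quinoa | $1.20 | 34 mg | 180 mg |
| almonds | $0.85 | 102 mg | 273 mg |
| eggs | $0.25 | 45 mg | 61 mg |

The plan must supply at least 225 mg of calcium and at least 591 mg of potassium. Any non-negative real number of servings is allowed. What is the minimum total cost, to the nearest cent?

Minimising a linear cost over {calcium ≥ 225, potassium ≥ 591, servings ≥ 0} — the optimum is at a vertex, using one or two foods.
quinoa only: max(225/34, 591/180) = 6.618 servings → $7.94.
almonds only: max(225/102, 591/273) = 2.206 servings → $1.88.
eggs only: max(225/45, 591/61) = 9.689 servings → $2.42.
quinoa + almonds with both targets exact would need a negative amount; discard.
quinoa + eggs with both tight: 2.136 servings and 3.386 servings → $3.41.
almonds + eggs with both tight: 2.123 servings and 0.1885 servings → $1.85.
The minimum over all feasible corners is $1.85.

$1.85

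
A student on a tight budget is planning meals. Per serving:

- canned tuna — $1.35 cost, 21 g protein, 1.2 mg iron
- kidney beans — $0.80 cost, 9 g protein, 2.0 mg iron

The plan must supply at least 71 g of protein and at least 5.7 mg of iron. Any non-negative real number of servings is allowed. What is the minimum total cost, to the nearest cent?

Minimising a linear cost over {protein ≥ 71, iron ≥ 5.7, servings ≥ 0} — the optimum is at a vertex, using one or two foods.
canned tuna only: max(71/21, 5.7/1.2) = 4.75 servings → $6.41.
kidney beans only: max(71/9, 5.7/2.0) = 7.889 servings → $6.31.
canned tuna + kidney beans with both tight: 2.907 servings and 1.106 servings → $4.81.
The minimum over all feasible corners is $4.81.

$4.81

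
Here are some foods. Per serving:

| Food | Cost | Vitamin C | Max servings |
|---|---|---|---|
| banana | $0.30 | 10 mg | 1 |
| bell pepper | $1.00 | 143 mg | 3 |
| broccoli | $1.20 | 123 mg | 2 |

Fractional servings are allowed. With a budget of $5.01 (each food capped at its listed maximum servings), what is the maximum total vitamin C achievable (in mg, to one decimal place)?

635.0 mg

Vitamin C per dollar: bell pepper 143, broccoli 102.5, banana 33.33.
Take 3 servings of bell pepper: spends $3.00, +429.0 mg vitamin C (running total 429.0 mg).
Take 1.675 servings of broccoli: spends $2.01, +206.0 mg vitamin C (running total 635.0 mg).
Greedy by best ratio exhausts the cost allowance optimally: 635.0 mg.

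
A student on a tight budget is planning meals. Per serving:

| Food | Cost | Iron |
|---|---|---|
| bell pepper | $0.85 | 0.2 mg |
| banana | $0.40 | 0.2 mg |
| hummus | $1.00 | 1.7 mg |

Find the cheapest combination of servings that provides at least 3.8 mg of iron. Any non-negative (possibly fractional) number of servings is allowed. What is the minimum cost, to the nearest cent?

Cost per mg of iron: hummus $0.5882, banana $2.0000, bell pepper $4.2500.
With no serving limits, use only hummus: 3.8 mg / 1.7 mg = 2.235 servings × $1.00 = $2.24.

$2.24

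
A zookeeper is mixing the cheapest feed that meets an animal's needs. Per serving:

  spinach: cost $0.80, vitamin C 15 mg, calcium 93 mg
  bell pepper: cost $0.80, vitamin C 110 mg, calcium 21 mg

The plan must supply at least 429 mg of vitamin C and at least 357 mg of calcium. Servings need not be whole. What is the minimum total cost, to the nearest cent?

$5.23

Check every corner: each single food scaled to meet both minima, and each pair solved so both constraints bind.
spinach only: max(429/15, 357/93) = 28.6 servings → $22.88.
bell pepper only: max(429/110, 357/21) = 17 servings → $13.60.
spinach + bell pepper with both tight: 3.052 servings and 3.484 servings → $5.23.
So the least-cost plan costs $5.23.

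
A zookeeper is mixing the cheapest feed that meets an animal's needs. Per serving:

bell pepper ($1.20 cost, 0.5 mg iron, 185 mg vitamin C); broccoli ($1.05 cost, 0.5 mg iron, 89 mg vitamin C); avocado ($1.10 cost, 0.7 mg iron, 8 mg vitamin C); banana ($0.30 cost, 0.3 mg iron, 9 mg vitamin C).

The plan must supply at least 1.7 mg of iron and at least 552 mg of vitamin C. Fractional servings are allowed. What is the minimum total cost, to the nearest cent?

$3.76

The cheapest plan sits at a corner of the feasible region — with two constraints it uses at most two foods.
bell pepper only: max(1.7/0.5, 552/185) = 3.4 servings → $4.08.
broccoli only: max(1.7/0.5, 552/89) = 6.202 servings → $6.51.
avocado only: max(1.7/0.7, 552/8) = 69 servings → $75.90.
banana only: max(1.7/0.3, 552/9) = 61.33 servings → $18.40.
bell pepper + broccoli with both tight: 2.598 servings and 0.8021 servings → $3.96.
bell pepper + avocado with both tight: 2.971 servings and 0.3068 servings → $3.90.
bell pepper + banana with both tight: 2.947 servings and 0.7549 servings → $3.76.
broccoli + avocado: intersection lies outside the first quadrant.
broccoli + banana: intersection lies outside the first quadrant.
avocado + banana with both targets exact would need a negative amount; discard.
Cheapest feasible corner: $3.76.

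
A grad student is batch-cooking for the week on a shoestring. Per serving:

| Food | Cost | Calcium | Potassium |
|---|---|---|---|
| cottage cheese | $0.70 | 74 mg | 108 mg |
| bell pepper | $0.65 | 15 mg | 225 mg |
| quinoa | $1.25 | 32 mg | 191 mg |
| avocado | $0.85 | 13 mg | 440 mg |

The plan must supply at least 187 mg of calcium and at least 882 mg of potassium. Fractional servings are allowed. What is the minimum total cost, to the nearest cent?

For a min-cost LP with two ≥-constraints, a basic feasible solution has at most two positive variables.
cottage cheese only: max(187/74, 882/108) = 8.167 servings → $5.72.
bell pepper only: max(187/15, 882/225) = 12.47 servings → $8.10.
quinoa only: max(187/32, 882/191) = 5.844 servings → $7.30.
avocado only: max(187/13, 882/440) = 14.38 servings → $12.23.
cottage cheese + bell pepper with both tight: 1.919 servings and 2.999 servings → $3.29.
cottage cheese + quinoa with both tight: 0.7017 servings and 4.221 servings → $5.77.
cottage cheese + avocado with both tight: 2.273 servings and 1.447 servings → $2.82.
bell pepper + quinoa: the both-tight solution has a negative serving — not a feasible corner.
bell pepper + avocado: intersection lies outside the first quadrant.
quinoa + avocado: the both-tight solution has a negative serving — not a feasible corner.
So the least-cost plan costs $2.82.

$2.82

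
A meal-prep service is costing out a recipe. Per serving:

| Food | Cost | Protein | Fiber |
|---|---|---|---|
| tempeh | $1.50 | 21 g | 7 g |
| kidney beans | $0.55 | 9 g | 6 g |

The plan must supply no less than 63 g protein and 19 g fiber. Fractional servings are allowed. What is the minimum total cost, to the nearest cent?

An LP optimum is at a vertex; with two nutrient constraints at most two foods are used. Check each candidate.
tempeh only: max(63/21, 19/7) = 3 servings → $4.50.
kidney beans only: max(63/9, 19/6) = 7 servings → $3.85.
tempeh + kidney beans: the both-tight solution has a negative serving — not a feasible corner.
The minimum over all feasible corners is $3.85.

$3.85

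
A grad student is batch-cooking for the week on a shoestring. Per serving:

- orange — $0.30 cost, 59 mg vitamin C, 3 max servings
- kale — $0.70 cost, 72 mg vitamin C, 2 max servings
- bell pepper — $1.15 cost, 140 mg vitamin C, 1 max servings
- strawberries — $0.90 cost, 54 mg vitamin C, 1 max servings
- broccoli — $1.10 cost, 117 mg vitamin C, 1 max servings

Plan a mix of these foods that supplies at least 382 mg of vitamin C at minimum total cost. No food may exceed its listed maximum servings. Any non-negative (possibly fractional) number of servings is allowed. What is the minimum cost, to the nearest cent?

Cost per mg of vitamin C: orange $0.0051, bell pepper $0.0082, broccoli $0.0094, kale $0.0097, strawberries $0.0167.
Take 3 servings of orange: +177.0 mg vitamin C for $0.90 (total $0.90, still need 205.0 mg).
Take 1 serving of bell pepper: +140.0 mg vitamin C for $1.15 (total $2.05, still need 65.0 mg).
Take 0.5556 servings of broccoli: +65.0 mg vitamin C for $0.61 (total $2.66, still need 0.0 mg).
Filling from the cheapest source first is optimal under one linear minimum: $2.66.

$2.66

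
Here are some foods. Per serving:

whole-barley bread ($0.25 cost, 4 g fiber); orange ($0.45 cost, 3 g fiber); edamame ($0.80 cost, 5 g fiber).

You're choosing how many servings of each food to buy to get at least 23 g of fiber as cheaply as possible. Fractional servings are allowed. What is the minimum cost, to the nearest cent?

Cost per g of fiber: whole-barley bread $0.0625, orange $0.1500, edamame $0.1600.
With no serving limits, use only whole-barley bread: 23 g / 4 g = 5.75 servings × $0.25 = $1.44.

$1.44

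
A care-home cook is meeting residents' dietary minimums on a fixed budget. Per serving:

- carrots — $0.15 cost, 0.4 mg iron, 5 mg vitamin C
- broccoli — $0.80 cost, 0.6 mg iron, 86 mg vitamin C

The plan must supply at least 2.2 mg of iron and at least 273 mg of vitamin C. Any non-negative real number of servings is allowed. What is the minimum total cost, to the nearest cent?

A basic optimal solution has at most two foods positive. Try each food alone and each pair with both targets met exactly.
carrots only: max(2.2/0.4, 273/5) = 54.6 servings → $8.19.
broccoli only: max(2.2/0.6, 273/86) = 3.667 servings → $2.93.
carrots + broccoli with both tight: 0.8089 servings and 3.127 servings → $2.62.
Cheapest feasible corner: $2.62.

$2.62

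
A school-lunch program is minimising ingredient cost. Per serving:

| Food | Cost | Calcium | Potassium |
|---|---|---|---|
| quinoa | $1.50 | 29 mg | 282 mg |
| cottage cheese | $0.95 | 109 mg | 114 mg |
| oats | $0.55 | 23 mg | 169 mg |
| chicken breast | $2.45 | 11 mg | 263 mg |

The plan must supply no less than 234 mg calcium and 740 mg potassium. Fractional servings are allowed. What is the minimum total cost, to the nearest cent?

A basic optimal solution has at most two foods positive. Try each food alone and each pair with both targets met exactly.
quinoa only: max(234/29, 740/282) = 8.069 servings → $12.10.
cottage cheese only: max(234/109, 740/114) = 6.491 servings → $6.17.
oats only: max(234/23, 740/169) = 10.17 servings → $5.60.
chicken breast only: max(234/11, 740/263) = 21.27 servings → $52.12.
quinoa + cottage cheese with both tight: 1.968 servings and 1.623 servings → $4.49.
quinoa + oats: intersection lies outside the first quadrant.
quinoa + chicken breast: intersection lies outside the first quadrant.
cottage cheese + oats with both tight: 1.426 servings and 3.417 servings → $3.23.
cottage cheese + chicken breast with both tight: 1.948 servings and 1.969 servings → $6.68.
oats + chicken breast: the both-tight solution has a negative serving — not a feasible corner.
So the least-cost plan costs $3.23.

$3.23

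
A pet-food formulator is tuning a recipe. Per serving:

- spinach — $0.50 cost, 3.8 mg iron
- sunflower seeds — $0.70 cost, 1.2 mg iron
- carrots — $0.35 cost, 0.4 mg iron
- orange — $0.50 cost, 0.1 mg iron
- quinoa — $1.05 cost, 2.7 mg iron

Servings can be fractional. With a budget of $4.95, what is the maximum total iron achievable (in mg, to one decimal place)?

Iron per dollar: spinach 7.6, quinoa 2.571, sunflower seeds 1.714, carrots 1.143, orange 0.2.
With no serving limits, spend the whole cost allowance on spinach: $4.95 / $0.50 × 3.8 mg = 37.6 mg.

37.6 mg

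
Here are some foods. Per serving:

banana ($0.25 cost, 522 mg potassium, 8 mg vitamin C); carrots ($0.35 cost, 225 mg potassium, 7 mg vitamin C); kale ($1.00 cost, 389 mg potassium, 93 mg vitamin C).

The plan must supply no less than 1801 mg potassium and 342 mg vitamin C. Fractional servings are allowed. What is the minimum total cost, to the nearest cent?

For a min-cost LP with two ≥-constraints, a basic feasible solution has at most two positive variables.
banana only: max(1801/522, 342/8) = 42.75 servings → $10.69.
carrots only: max(1801/225, 342/7) = 48.86 servings → $17.10.
kale only: max(1801/389, 342/93) = 4.63 servings → $4.63.
banana + carrots with both targets exact would need a negative amount; discard.
banana + kale with both tight: 0.7584 servings and 3.612 servings → $3.80.
carrots + kale with both tight: 1.893 servings and 3.535 servings → $4.20.
The minimum over all feasible corners is $3.80.

$3.80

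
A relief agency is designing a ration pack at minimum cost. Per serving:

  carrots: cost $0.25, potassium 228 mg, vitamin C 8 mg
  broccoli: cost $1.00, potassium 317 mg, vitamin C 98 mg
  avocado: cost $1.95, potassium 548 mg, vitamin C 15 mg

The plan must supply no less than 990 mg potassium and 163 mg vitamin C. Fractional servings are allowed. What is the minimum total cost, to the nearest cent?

Check every corner: each single food scaled to meet both minima, and each pair solved so both constraints bind.
carrots only: max(990/228, 163/8) = 20.38 servings → $5.09.
broccoli only: max(990/317, 163/98) = 3.123 servings → $3.12.
avocado only: max(990/548, 163/15) = 10.87 servings → $21.19.
carrots + broccoli with both tight: 2.289 servings and 1.476 servings → $2.05.
carrots + avocado with both targets exact would need a negative amount; discard.
broccoli + avocado with both tight: 1.521 servings and 0.9265 servings → $3.33.
The minimum over all feasible corners is $2.05.

$2.05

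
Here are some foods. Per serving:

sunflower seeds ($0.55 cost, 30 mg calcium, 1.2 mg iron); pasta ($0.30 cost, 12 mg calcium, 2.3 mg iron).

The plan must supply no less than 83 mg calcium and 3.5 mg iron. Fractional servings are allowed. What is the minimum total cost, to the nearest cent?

Two binding constraints pin down two serving amounts, so the optimal mix uses at most two foods. The candidates are each food alone (scaled to the tighter of calcium/iron) and each pair with both constraints tight.
sunflower seeds only: max(83/30, 3.5/1.2) = 2.917 servings → $1.60.
pasta only: max(83/12, 3.5/2.3) = 6.917 servings → $2.08.
sunflower seeds + pasta with both tight: 2.727 servings and 0.0989 servings → $1.53.
The minimum over all feasible corners is $1.53.

$1.53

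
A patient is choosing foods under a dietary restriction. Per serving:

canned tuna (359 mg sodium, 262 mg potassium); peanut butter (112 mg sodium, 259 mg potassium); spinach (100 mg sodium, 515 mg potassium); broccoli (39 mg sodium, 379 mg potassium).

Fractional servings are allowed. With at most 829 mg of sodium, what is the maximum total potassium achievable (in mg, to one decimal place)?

8056.2 mg

Potassium per mg sodium: broccoli 9.718, spinach 5.15, peanut butter 2.312, canned tuna 0.7298.
With no serving limits, spend the whole sodium allowance on broccoli: 829 mg / 39 mg × 379 mg = 8056.2 mg.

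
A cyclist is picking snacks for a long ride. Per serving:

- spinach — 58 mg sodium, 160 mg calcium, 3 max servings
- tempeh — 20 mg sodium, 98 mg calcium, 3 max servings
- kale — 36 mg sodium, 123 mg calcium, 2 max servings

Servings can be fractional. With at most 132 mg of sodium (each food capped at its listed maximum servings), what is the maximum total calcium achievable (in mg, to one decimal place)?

Calcium per mg sodium: tempeh 4.9, kale 3.417, spinach 2.759.
Take 3 servings of tempeh: uses 60 mg sodium, +294.0 mg calcium (running total 294.0 mg).
Take 2 servings of kale: uses 72 mg sodium, +246.0 mg calcium (running total 540.0 mg).
Greedy by best ratio exhausts the sodium allowance optimally: 540.0 mg.

540.0 mg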